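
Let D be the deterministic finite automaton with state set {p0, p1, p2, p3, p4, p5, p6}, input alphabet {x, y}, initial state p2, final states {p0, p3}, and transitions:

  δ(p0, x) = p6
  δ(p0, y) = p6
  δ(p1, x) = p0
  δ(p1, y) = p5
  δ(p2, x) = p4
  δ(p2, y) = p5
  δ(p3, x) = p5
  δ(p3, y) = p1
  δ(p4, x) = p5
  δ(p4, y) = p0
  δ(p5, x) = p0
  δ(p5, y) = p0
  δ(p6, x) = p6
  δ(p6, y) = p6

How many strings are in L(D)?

5

The useful subgraph on states {p0, p2, p4, p5} is acyclic, so L(D) is finite; the longest accepting path visits 4 useful states, giving maximum string length 3.
Counting accepting paths from p2 by length: 3 of length 2, 2 of length 3. Total 5.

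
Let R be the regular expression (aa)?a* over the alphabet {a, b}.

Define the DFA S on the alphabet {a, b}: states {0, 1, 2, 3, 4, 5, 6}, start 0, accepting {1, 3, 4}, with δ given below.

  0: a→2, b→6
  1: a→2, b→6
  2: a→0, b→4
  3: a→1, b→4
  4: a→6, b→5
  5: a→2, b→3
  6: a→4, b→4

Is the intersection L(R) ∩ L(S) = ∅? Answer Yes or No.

Yes

Converting the expression R to a DFA (subset construction, then merging equivalent states) gives the minimal DFA with states {r0, r1}, start state r0, accepting states {r0} and transitions r0: a→r0, b→r1; r1: a→r1, b→r1.
Exploring the product automaton R × S from the start pair (r0, 0), following both machines on each input symbol, reaches 9 state pairs: (r0, 0), (r0, 2), (r1, 6), (r1, 4), (r1, 5), (r1, 2), (r1, 3), (r1, 0), (r1, 1).
R accepts in {r0} and S accepts in {1, 3, 4}; no reachable pair has both components accepting, so no string drives both machines to acceptance simultaneously and L(R) ∩ L(S) = ∅.
So no string is accepted by both, and the intersection is empty.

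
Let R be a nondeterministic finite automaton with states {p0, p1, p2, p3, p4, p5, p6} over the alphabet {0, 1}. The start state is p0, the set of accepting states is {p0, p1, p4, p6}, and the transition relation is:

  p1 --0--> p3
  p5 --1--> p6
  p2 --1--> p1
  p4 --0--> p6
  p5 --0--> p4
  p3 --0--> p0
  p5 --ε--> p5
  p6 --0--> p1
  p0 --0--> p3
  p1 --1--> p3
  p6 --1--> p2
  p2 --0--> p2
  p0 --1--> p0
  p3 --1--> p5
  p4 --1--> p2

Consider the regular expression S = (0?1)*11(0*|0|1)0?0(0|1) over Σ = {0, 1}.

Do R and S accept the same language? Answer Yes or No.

No

The empty string ε is accepted by R but rejected by S.
So L(R) ≠ L(S).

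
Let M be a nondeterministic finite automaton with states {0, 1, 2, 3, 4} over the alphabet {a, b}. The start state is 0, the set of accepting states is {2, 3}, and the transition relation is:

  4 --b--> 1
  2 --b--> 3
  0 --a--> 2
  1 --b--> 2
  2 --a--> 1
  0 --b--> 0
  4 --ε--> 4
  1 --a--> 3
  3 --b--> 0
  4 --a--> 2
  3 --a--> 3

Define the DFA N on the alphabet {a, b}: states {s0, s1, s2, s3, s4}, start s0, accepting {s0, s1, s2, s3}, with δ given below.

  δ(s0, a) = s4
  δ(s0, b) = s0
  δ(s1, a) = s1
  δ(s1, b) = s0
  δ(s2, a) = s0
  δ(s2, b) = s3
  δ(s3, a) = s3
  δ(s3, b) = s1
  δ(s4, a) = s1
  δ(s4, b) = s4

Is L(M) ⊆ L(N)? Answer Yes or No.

No

The string a is in L(M) but not in L(N).
So L(M) ⊄ L(N).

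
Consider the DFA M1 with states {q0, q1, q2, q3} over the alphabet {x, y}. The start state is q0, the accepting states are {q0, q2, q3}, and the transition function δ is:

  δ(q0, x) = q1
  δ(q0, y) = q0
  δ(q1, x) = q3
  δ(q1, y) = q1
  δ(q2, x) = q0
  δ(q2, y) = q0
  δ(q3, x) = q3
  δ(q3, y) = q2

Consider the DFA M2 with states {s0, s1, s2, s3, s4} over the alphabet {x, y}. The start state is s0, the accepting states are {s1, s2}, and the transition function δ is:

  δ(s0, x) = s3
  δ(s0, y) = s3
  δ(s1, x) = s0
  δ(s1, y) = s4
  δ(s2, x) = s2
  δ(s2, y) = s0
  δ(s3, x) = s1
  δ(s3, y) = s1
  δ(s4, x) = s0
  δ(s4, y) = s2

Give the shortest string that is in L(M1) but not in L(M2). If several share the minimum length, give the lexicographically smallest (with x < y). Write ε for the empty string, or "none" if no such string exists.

ε

The empty string ε is accepted by M1 but not by M2.
Since ε is the unique shortest string, it is the required witness.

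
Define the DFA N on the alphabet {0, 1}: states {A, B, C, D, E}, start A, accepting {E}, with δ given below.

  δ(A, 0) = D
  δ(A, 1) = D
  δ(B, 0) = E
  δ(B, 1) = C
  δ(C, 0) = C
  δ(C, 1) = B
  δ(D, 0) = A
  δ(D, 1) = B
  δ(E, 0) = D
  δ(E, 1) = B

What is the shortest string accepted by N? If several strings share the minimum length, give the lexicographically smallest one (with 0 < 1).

010

A breadth-first search from A reaches an accepting state first via the path A → D → B → E on input 010.
No string of length < 3 is accepted (BFS exhausts all shorter strings without reaching an accepting state), and 010 is the lexicographically least accepting string of length 3.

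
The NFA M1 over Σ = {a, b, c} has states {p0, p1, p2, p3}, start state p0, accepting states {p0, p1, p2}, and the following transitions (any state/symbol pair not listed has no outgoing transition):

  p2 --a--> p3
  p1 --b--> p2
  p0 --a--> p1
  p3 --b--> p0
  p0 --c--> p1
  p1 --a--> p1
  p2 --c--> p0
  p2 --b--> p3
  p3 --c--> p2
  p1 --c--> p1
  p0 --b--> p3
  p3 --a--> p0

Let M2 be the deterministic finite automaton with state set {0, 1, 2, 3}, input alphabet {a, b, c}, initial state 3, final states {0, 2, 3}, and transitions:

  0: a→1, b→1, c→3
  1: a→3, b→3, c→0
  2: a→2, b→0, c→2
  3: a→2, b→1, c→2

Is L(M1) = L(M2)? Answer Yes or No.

Exploring the product automaton M1 × M2 from the start pair (p0, 3), following both machines on each input symbol, reaches 4 state pairs: (p0, 3), (p1, 2), (p3, 1), (p2, 0).
M1 accepts in {p0, p1, p2} and M2 accepts in {0, 2, 3}. In every reachable pair the two components are either both accepting — (p0, 3), (p1, 2), (p2, 0) — or both non-accepting, so no string is accepted by exactly one of the machines: L(M1) \ L(M2) and L(M2) \ L(M1) are both empty.
Hence every string is accepted by M1 iff it is accepted by M2, and the two languages coincide.

Yes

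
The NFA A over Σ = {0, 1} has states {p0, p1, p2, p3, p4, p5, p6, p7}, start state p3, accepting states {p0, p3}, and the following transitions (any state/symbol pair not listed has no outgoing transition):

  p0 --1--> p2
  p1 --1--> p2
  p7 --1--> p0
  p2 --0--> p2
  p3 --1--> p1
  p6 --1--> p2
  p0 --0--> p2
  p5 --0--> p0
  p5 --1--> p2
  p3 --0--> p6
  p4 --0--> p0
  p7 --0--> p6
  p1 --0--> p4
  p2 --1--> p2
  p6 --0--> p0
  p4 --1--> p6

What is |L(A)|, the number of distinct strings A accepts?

4

The useful subgraph on states {p0, p1, p3, p4, p6} is acyclic, so L(A) is finite; the longest accepting path visits 5 useful states, giving maximum string length 4.
Counting accepting paths from p3 by length: 1 of length 0, 1 of length 2, 1 of length 3, 1 of length 4. Total 4.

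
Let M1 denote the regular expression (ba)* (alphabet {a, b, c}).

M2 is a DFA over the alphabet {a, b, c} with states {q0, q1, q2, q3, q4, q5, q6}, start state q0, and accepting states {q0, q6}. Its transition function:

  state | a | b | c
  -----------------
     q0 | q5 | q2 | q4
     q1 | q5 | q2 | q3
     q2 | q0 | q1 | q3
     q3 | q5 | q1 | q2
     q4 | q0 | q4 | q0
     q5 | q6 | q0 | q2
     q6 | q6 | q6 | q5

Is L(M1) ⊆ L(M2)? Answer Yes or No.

Yes

Converting the expression M1 to a DFA (subset construction, then merging equivalent states) gives the minimal DFA with states {r0, r1, r2}, start state r0, accepting states {r0} and transitions r0: a→r1, b→r2, c→r1; r1: a→r1, b→r1, c→r1; r2: a→r0, b→r1, c→r1.
Exploring the product automaton M1 × M2 from the start pair (r0, q0), following both machines on each input symbol, reaches 9 state pairs: (r0, q0), (r1, q5), (r2, q2), (r1, q4), (r1, q6), (r1, q0), (r1, q2), (r1, q1), (r1, q3).
M1 accepts in {r0} and M2 accepts in {q0, q6}. The reachable pairs whose M1-component is accepting are (r0, q0); in each of them the M2-component is accepting too, so the product for L(M1) \ L(M2) (M1-component accepting, M2-component rejecting) has no reachable accepting pair and the difference is empty.
Hence every string in L(M1) is also in L(M2).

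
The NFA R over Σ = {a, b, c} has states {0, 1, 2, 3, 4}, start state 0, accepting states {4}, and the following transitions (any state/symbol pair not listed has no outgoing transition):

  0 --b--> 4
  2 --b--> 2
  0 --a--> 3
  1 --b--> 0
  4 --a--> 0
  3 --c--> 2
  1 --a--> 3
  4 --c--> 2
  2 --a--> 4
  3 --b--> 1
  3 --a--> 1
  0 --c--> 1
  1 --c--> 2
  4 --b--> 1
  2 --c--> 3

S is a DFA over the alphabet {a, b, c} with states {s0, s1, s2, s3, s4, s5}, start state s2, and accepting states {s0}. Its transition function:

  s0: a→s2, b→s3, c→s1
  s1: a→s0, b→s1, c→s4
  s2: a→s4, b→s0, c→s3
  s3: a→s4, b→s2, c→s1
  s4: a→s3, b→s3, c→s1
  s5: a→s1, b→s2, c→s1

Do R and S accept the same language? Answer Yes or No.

Exploring the product automaton R × S from the start pair (0, s2), following both machines on each input symbol, reaches 5 state pairs: (0, s2), (3, s4), (4, s0), (1, s3), (2, s1).
R accepts in {4} and S accepts in {s0}. In every reachable pair the two components are either both accepting — (4, s0) — or both non-accepting, so no string is accepted by exactly one of the machines: L(R) \ L(S) and L(S) \ L(R) are both empty.
Hence every string is accepted by R iff it is accepted by S, and the two languages coincide.

Yes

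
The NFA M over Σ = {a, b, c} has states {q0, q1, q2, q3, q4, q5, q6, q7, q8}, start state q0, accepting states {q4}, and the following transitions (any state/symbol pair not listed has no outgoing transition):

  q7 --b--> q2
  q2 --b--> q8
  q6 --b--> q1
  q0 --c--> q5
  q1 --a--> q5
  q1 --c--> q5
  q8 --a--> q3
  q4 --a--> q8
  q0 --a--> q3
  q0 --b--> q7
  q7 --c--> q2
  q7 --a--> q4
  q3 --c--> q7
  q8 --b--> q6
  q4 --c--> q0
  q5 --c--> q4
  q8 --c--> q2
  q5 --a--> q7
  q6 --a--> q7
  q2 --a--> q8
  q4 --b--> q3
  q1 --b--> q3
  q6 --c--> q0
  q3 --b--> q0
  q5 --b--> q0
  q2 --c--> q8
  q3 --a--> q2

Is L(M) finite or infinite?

State q0 is reachable from the start and can reach an accepting state, and it lies on the cycle q0 → q3 → q0.
Traversing that cycle any number of times yields accepted strings of unbounded length, so the language is infinite.

infinite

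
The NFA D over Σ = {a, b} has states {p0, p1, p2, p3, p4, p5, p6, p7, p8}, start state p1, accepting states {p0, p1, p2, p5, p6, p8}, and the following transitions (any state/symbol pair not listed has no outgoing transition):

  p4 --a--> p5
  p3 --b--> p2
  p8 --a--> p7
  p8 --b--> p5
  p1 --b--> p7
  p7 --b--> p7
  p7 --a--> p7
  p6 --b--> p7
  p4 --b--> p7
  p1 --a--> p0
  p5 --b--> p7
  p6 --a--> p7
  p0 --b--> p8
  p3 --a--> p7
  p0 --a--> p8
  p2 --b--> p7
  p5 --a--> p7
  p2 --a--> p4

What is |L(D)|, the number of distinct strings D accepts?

6

The useful subgraph on states {p0, p1, p5, p8} is acyclic, so L(D) is finite; the longest accepting path visits 4 useful states, giving maximum string length 3.
Counting accepting paths from p1 by length: 1 of length 0, 1 of length 1, 2 of length 2, 2 of length 3. Total 6.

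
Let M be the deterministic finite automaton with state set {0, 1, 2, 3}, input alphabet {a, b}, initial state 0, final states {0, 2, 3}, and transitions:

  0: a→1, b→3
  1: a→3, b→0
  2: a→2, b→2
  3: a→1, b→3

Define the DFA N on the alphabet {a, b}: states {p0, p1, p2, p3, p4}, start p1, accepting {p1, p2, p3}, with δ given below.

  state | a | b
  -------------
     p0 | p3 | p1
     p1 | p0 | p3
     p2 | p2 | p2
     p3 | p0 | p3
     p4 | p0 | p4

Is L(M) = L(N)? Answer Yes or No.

Exploring the product automaton M × N from the start pair (0, p1), following both machines on each input symbol, reaches 3 state pairs: (0, p1), (1, p0), (3, p3).
M accepts in {0, 2, 3} and N accepts in {p1, p2, p3}. In every reachable pair the two components are either both accepting — (0, p1), (3, p3) — or both non-accepting, so no string is accepted by exactly one of the machines: L(M) \ L(N) and L(N) \ L(M) are both empty.
Hence every string is accepted by M iff it is accepted by N, and the two languages coincide.

Yes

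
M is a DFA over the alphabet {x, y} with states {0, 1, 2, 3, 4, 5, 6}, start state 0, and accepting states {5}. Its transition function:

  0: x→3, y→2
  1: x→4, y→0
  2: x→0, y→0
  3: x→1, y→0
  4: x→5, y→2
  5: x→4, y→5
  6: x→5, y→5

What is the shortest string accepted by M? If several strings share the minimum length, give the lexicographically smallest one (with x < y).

xxxx

A breadth-first search from 0 reaches an accepting state first via the path 0 → 3 → 1 → 4 → 5 on input xxxx.
No string of length < 4 is accepted (BFS exhausts all shorter strings without reaching an accepting state), and xxxx is the lexicographically least accepting string of length 4.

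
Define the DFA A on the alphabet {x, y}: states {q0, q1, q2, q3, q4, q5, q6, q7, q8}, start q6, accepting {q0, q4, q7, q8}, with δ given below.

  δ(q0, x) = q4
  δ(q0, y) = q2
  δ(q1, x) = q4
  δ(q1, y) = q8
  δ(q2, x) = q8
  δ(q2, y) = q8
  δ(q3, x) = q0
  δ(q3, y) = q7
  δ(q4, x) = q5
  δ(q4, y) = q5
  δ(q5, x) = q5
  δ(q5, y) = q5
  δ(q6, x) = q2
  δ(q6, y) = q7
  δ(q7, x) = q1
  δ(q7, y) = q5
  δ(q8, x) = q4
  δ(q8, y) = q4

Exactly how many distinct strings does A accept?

11

The useful subgraph on states {q1, q2, q4, q6, q7, q8} is acyclic, so L(A) is finite; the longest accepting path visits 5 useful states, giving maximum string length 4.
Counting accepting paths from q6 by length: 1 of length 1, 2 of length 2, 6 of length 3, 2 of length 4. Total 11.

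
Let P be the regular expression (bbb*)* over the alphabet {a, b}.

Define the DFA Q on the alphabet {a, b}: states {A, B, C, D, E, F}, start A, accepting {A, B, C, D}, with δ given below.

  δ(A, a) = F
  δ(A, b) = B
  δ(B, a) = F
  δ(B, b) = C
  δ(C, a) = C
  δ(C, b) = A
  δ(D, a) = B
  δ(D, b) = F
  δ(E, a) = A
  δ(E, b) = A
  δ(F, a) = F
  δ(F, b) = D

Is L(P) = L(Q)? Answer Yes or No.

No

The string b is accepted by Q but rejected by P.
So L(P) ≠ L(Q).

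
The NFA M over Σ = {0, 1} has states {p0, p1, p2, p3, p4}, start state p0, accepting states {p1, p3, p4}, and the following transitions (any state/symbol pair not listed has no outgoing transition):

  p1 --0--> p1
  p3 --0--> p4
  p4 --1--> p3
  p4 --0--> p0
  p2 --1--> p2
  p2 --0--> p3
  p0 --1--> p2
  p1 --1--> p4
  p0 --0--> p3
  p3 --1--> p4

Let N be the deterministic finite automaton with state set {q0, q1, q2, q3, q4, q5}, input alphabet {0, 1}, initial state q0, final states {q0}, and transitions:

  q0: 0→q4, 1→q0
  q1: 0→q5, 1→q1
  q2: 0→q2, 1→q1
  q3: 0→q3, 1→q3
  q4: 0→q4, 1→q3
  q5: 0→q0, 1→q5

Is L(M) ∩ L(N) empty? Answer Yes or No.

Exploring the product automaton M × N from the start pair (p0, q0), following both machines on each input symbol, reaches 9 state pairs: (p0, q0), (p3, q4), (p2, q0), (p4, q4), (p4, q3), (p0, q4), (p3, q3), (p0, q3), (p2, q3).
M accepts in {p1, p3, p4} and N accepts in {q0}; no reachable pair has both components accepting, so no string drives both machines to acceptance simultaneously and L(M) ∩ L(N) = ∅.
So no string is accepted by both, and the intersection is empty.

Yes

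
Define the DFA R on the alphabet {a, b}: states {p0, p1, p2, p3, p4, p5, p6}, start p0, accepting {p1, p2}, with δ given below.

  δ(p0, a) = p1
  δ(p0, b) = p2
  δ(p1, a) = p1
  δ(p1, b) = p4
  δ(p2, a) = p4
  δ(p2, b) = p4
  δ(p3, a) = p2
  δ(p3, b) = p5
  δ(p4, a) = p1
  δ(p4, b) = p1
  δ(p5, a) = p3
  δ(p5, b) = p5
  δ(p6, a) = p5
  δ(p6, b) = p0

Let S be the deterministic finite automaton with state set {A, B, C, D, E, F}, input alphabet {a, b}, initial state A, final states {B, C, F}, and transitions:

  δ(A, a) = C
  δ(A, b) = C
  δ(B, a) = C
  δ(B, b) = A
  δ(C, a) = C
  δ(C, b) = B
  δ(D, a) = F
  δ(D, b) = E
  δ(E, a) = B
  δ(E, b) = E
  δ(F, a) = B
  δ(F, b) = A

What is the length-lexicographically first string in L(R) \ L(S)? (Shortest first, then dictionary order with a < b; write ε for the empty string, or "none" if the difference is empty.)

abb

The string abb is accepted by R but not by S.
No shorter string lies in the difference, and abb is the lexicographically first length-3 string in L(R) \ L(S).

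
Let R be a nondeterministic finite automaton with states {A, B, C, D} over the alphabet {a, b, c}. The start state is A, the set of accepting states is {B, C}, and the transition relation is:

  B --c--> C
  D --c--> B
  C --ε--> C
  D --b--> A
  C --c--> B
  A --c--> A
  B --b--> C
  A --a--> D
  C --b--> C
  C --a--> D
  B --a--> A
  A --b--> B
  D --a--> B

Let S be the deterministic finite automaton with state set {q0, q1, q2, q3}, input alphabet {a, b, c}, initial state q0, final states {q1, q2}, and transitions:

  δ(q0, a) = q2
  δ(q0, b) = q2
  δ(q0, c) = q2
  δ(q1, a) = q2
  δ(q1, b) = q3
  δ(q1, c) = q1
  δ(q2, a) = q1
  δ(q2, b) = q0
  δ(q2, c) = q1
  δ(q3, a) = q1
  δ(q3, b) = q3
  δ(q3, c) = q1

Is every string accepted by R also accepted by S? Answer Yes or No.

The string bb is in L(R) but not in L(S).
So L(R) ⊄ L(S).

No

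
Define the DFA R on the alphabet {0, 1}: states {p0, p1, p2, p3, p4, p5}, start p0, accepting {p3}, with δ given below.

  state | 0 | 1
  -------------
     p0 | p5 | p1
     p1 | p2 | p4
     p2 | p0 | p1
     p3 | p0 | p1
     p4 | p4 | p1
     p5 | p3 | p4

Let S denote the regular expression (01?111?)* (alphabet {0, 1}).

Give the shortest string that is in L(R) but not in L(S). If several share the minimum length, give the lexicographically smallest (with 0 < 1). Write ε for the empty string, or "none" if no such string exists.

00

The string 00 is accepted by R but not by S.
No shorter string lies in the difference, and 00 is the lexicographically first length-2 string in L(R) \ L(S).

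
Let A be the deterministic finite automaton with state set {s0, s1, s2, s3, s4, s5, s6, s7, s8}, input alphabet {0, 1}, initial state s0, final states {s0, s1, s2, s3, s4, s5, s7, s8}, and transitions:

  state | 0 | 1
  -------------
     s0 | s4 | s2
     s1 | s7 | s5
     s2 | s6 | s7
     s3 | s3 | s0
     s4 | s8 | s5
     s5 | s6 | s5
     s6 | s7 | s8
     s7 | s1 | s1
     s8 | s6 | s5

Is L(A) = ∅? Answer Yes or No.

The empty string ε is accepted: the run s0 ends in the accepting state s0.
Since at least one string is accepted, L(A) is not empty.

No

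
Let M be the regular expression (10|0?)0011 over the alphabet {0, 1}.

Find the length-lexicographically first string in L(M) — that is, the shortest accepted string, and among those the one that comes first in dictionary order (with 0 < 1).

By inspection of the expression, no string of length less than 4 matches, and 0011 is the lexicographically first match of length 4.

0011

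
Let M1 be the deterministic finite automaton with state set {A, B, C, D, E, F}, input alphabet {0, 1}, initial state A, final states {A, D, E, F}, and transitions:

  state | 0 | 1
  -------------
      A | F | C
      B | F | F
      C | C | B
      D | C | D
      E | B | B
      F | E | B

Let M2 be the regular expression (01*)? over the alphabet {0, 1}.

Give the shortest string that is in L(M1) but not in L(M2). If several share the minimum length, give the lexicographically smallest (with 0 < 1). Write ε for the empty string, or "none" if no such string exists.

00

The string 00 is accepted by M1 but not by M2.
No shorter string lies in the difference, and 00 is the lexicographically first length-2 string in L(M1) \ L(M2).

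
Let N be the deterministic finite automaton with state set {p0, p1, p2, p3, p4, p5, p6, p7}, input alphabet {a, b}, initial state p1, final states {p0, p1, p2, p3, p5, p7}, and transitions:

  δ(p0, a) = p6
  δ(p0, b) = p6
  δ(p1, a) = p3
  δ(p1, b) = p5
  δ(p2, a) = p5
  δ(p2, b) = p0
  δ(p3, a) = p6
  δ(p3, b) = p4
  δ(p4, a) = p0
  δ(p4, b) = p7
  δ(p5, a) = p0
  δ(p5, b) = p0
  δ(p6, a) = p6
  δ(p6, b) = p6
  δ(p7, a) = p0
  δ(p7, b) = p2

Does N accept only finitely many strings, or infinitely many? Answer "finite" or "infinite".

The useful states (reachable from p1 and able to reach an accepting state) are {p0, p1, p2, p3, p4, p5, p7}.
Restricted to these states the transition graph has no cycle, so every accepting path has bounded length and L is finite.

finite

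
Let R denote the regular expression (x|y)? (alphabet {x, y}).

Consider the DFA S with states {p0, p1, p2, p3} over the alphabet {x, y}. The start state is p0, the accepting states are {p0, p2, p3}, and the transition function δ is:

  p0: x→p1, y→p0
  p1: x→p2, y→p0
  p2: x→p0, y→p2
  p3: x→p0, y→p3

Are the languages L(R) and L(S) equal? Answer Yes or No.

No

The string x is accepted by R but rejected by S.
So L(R) ≠ L(S).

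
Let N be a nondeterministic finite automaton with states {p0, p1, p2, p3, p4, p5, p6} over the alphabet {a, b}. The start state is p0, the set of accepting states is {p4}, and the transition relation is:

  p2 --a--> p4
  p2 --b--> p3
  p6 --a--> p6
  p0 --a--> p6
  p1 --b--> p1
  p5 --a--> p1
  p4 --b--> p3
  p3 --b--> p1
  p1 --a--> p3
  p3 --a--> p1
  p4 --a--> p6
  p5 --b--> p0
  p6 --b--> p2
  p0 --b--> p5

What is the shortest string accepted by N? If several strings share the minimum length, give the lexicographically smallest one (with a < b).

A breadth-first search from p0 reaches an accepting state first via the path p0 → p6 → p2 → p4 on input aba.
No string of length < 3 is accepted (BFS exhausts all shorter strings without reaching an accepting state), and aba is the lexicographically least accepting string of length 3.

aba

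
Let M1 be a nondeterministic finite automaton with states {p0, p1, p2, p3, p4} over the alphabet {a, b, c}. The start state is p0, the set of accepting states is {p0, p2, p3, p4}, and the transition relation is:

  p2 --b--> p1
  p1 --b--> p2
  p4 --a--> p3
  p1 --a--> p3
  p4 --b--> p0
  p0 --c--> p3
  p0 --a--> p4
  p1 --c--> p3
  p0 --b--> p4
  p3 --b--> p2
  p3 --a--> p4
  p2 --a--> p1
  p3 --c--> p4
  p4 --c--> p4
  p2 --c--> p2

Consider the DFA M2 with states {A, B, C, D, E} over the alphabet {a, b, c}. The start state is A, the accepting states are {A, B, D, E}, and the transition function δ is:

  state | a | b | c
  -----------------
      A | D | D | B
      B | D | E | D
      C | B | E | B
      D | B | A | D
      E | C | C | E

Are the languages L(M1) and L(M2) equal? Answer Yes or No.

Yes

Exploring the product automaton M1 × M2 from the start pair (p0, A), following both machines on each input symbol, reaches 5 state pairs: (p0, A), (p4, D), (p3, B), (p2, E), (p1, C).
M1 accepts in {p0, p2, p3, p4} and M2 accepts in {A, B, D, E}. In every reachable pair the two components are either both accepting — (p0, A), (p4, D), (p3, B), (p2, E) — or both non-accepting, so no string is accepted by exactly one of the machines: L(M1) \ L(M2) and L(M2) \ L(M1) are both empty.
Hence every string is accepted by M1 iff it is accepted by M2, and the two languages coincide.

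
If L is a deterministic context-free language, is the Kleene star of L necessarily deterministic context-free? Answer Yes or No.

No

L = {c aⁿbⁿ : n≥0} ∪ {cc aⁿb²ⁿ : n≥0} is a DCFL (the number of leading c's fixes which ratio the DPDA checks), but L* is not. Every word of L starts with c, so in a factorisation of the string cc aⁱbʲ (i≥1) into words of L each factor begins at one of the two c's: either the whole string is a single word of L (forcing j = 2i), or it splits as c · (c aⁱbʲ) with c ∈ L (take n = 0) and c aⁱbʲ ∈ L (forcing j = i). Thus L* ∩ cca⁺b* = {cc aⁿbⁿ : n≥1} ∪ {cc aⁿb²ⁿ : n≥1}. A DPDA for L* would give one for this intersection with a regular set, and, started from its configuration after reading cc, one for {aⁿbⁿ : n≥1} ∪ {aⁿb²ⁿ : n≥1}, which no deterministic PDA accepts (a DPDA for it would have a single run on aⁿb²ⁿ, accepting after the prefix aⁿbⁿ and accepting again after n more b's; an ordinary PDA that simulates it on a's and b's and, at any moment when it is accepting, may switch to reading only a fresh letter d while feeding each d to the simulation as a b, would accept aⁱbʲdᵏ (k≥1) exactly when both aⁱbʲ and aⁱbʲ⁺ᵏ are in the language, i.e. its language intersected with the regular set a*b*d⁺ would be exactly {aⁿbⁿdⁿ : n≥1} — impossible, since context-free languages are closed under intersection with regular sets and {aⁿbⁿdⁿ} is not context-free). So L* is not a DCFL.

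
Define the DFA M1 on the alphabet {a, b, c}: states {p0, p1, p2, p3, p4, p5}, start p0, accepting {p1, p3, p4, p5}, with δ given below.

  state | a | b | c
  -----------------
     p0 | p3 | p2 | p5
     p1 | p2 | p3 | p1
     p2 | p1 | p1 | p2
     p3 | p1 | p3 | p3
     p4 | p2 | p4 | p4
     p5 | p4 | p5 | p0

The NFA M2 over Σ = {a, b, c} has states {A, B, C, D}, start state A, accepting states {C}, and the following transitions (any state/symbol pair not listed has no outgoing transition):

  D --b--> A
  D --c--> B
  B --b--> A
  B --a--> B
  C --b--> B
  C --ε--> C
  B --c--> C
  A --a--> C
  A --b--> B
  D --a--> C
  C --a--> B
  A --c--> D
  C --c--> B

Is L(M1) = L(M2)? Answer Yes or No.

The string c is accepted by M1 but rejected by M2.
So L(M1) ≠ L(M2).

No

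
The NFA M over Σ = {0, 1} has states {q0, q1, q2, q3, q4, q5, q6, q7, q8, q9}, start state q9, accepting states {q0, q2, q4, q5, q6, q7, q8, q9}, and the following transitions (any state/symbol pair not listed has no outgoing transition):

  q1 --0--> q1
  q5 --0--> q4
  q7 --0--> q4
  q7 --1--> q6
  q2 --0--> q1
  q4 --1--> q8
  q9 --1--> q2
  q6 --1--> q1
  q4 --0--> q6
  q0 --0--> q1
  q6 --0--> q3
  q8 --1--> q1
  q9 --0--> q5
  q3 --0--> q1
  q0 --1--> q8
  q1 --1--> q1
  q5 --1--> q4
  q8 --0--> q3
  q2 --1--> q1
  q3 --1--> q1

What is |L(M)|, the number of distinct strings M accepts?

9

The useful subgraph on states {q2, q4, q5, q6, q8, q9} is acyclic, so L(M) is finite; the longest accepting path visits 4 useful states, giving maximum string length 3.
Counting accepting paths from q9 by length: 1 of length 0, 2 of length 1, 2 of length 2, 4 of length 3. Total 9.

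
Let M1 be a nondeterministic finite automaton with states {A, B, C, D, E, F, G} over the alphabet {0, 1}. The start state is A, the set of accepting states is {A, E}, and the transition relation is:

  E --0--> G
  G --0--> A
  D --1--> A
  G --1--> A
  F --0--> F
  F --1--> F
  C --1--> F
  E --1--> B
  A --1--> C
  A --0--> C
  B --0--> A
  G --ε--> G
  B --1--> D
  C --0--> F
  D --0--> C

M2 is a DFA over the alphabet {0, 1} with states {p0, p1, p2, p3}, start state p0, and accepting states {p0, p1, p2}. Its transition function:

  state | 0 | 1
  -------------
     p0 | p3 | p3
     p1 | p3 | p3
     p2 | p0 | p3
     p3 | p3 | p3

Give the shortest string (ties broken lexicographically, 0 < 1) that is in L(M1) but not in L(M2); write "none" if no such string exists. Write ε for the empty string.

none

Exploring the product automaton M1 × M2 from the start pair (A, p0), following both machines on each input symbol, reaches 3 state pairs: (A, p0), (C, p3), (F, p3).
M1 accepts in {A, E} and M2 accepts in {p0, p1, p2}. The reachable pairs whose M1-component is accepting are (A, p0); in each of them the M2-component is accepting too, so the product for L(M1) \ L(M2) (M1-component accepting, M2-component rejecting) has no reachable accepting pair and the difference is empty.
So every string accepted by M1 is also accepted by M2: L(M1) \ L(M2) = ∅ and there is no such string.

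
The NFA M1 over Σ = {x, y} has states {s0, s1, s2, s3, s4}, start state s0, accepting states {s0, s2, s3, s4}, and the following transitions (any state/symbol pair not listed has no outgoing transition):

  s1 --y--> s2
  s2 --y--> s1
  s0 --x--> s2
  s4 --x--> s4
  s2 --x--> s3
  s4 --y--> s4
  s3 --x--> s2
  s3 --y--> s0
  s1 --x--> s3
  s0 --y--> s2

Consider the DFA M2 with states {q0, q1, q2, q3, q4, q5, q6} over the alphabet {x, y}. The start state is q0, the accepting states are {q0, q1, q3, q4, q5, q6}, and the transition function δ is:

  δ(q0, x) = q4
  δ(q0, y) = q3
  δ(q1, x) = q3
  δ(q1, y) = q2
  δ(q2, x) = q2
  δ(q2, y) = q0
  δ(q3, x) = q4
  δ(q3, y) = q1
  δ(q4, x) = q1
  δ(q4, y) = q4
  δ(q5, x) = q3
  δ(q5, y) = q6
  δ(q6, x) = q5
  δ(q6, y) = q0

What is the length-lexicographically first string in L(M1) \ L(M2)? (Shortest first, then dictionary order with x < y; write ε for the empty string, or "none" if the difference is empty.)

The string xxy is accepted by M1 but not by M2.
No shorter string lies in the difference, and xxy is the lexicographically first length-3 string in L(M1) \ L(M2).

xxy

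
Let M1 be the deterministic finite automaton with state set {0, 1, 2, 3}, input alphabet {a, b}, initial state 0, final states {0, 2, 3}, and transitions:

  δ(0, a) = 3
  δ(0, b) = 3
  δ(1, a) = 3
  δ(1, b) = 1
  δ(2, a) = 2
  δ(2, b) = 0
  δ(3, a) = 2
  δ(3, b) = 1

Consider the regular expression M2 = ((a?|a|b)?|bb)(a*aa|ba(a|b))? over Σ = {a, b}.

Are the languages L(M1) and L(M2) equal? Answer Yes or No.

The string ba is accepted by M1 but rejected by M2.
So L(M1) ≠ L(M2).

No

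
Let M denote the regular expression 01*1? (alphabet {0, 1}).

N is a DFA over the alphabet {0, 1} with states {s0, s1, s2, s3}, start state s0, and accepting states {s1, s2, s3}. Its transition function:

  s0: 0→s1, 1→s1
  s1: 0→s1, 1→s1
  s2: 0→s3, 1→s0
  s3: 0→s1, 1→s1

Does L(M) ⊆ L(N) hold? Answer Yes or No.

Yes

Converting the expression M to a DFA (subset construction, then merging equivalent states) gives the minimal DFA with states {m0, m1, m2}, start state m0, accepting states {m1} and transitions m0: 0→m1, 1→m2; m1: 0→m2, 1→m1; m2: 0→m2, 1→m2.
Exploring the product automaton M × N from the start pair (m0, s0), following both machines on each input symbol, reaches 3 state pairs: (m0, s0), (m1, s1), (m2, s1).
M accepts in {m1} and N accepts in {s1, s2, s3}. The reachable pairs whose M-component is accepting are (m1, s1); in each of them the N-component is accepting too, so the product for L(M) \ L(N) (M-component accepting, N-component rejecting) has no reachable accepting pair and the difference is empty.
Hence every string in L(M) is also in L(N).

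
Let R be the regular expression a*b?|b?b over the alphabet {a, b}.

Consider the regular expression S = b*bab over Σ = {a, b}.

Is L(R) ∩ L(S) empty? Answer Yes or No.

Converting the expression R to a DFA (subset construction, then merging equivalent states) gives the minimal DFA with states {r0, r1, r2, r3, r4}, start state r0, accepting states {r0, r1, r2, r3} and transitions r0: a→r1, b→r2; r1: a→r1, b→r3; r2: a→r4, b→r3; r3: a→r4, b→r4; r4: a→r4, b→r4.
Converting the expression S to a DFA (subset construction, then merging equivalent states) gives the minimal DFA with states {s0, s1, s2, s3, s4}, start state s0, accepting states {s4} and transitions s0: a→s1, b→s2; s1: a→s1, b→s1; s2: a→s3, b→s2; s3: a→s1, b→s4; s4: a→s1, b→s1.
Exploring the product automaton R × S from the start pair (r0, s0), following both machines on each input symbol, reaches 9 state pairs: (r0, s0), (r1, s1), (r2, s2), (r3, s1), (r4, s3), (r3, s2), (r4, s1), (r4, s4), (r4, s2).
R accepts in {r0, r1, r2, r3} and S accepts in {s4}; no reachable pair has both components accepting, so no string drives both machines to acceptance simultaneously and L(R) ∩ L(S) = ∅.
So no string is accepted by both, and the intersection is empty.

Yes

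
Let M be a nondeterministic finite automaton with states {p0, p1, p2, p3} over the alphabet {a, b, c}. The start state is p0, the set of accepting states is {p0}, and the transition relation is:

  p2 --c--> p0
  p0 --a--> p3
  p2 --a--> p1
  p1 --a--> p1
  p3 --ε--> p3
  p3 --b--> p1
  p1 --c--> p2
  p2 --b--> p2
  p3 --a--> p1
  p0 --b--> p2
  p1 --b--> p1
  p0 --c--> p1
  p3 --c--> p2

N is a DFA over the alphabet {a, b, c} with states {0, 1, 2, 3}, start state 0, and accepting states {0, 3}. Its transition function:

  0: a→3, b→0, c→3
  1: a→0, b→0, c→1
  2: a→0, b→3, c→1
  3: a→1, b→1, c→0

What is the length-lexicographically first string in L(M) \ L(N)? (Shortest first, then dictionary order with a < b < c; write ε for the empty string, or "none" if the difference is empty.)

The string aacc is accepted by M but not by N.
No shorter string lies in the difference, and aacc is the lexicographically first length-4 string in L(M) \ L(N).

aacc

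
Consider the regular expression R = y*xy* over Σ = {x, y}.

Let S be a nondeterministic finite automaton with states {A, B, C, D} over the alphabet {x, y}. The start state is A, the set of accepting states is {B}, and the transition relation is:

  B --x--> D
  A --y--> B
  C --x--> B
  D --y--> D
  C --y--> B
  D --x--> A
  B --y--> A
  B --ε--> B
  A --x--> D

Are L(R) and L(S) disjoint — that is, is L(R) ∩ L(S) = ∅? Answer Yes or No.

Yes

Converting the expression R to a DFA (subset construction, then merging equivalent states) gives the minimal DFA with states {r0, r1, r2}, start state r0, accepting states {r1} and transitions r0: x→r1, y→r0; r1: x→r2, y→r1; r2: x→r2, y→r2.
Exploring the product automaton R × S from the start pair (r0, A), following both machines on each input symbol, reaches 6 state pairs: (r0, A), (r1, D), (r0, B), (r2, A), (r2, D), (r2, B).
R accepts in {r1} and S accepts in {B}; no reachable pair has both components accepting, so no string drives both machines to acceptance simultaneously and L(R) ∩ L(S) = ∅.
So no string is accepted by both, and the intersection is empty.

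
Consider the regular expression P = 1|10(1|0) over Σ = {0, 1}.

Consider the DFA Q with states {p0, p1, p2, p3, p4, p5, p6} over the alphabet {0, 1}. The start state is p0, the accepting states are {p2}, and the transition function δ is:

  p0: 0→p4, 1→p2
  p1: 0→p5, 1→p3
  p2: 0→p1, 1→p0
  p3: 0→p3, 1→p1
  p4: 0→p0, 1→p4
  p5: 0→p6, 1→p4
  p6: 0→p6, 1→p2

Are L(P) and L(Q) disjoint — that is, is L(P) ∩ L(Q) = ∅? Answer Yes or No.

The string 1 is accepted by both P and Q.
Hence L(P) ∩ L(Q) ≠ ∅.

No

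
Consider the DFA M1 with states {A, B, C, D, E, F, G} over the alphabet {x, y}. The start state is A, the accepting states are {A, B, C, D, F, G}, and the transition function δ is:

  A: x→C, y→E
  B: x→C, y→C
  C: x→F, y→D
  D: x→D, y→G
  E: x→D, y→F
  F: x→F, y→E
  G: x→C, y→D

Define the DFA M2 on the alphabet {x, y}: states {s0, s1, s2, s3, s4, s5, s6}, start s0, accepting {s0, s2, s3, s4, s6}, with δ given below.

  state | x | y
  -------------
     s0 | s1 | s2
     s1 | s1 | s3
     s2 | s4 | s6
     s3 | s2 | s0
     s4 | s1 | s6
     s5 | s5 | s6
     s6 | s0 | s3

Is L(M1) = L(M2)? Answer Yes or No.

The string x is accepted by M1 but rejected by M2.
So L(M1) ≠ L(M2).

No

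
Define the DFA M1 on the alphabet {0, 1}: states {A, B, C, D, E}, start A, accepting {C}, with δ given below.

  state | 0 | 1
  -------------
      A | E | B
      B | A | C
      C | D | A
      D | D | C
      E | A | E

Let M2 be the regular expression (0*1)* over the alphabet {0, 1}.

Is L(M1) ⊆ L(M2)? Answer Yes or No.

Yes

Converting the expression M2 to a DFA (subset construction, then merging equivalent states) gives the minimal DFA with states {r0, r1}, start state r0, accepting states {r0} and transitions r0: 0→r1, 1→r0; r1: 0→r1, 1→r0.
Exploring the product automaton M1 × M2 from the start pair (A, r0), following both machines on each input symbol, reaches 7 state pairs: (A, r0), (E, r1), (B, r0), (A, r1), (E, r0), (C, r0), (D, r1).
M1 accepts in {C} and M2 accepts in {r0}. The reachable pairs whose M1-component is accepting are (C, r0); in each of them the M2-component is accepting too, so the product for L(M1) \ L(M2) (M1-component accepting, M2-component rejecting) has no reachable accepting pair and the difference is empty.
Hence every string in L(M1) is also in L(M2).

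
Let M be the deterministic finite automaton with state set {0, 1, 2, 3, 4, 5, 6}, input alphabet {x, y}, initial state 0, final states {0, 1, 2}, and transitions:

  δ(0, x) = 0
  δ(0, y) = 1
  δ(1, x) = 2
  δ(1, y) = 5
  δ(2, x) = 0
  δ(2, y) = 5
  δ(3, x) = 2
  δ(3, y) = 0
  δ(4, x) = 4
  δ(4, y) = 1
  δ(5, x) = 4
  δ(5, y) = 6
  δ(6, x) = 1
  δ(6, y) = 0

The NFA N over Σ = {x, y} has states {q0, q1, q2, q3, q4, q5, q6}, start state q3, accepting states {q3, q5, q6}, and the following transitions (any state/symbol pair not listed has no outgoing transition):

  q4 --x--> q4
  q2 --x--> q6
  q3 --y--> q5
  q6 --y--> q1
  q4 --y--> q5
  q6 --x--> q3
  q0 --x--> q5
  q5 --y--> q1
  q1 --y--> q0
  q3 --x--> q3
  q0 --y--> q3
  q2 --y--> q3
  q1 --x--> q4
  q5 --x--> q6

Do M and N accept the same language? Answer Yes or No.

Yes

Exploring the product automaton M × N from the start pair (0, q3), following both machines on each input symbol, reaches 6 state pairs: (0, q3), (1, q5), (2, q6), (5, q1), (4, q4), (6, q0).
M accepts in {0, 1, 2} and N accepts in {q3, q5, q6}. In every reachable pair the two components are either both accepting — (0, q3), (1, q5), (2, q6) — or both non-accepting, so no string is accepted by exactly one of the machines: L(M) \ L(N) and L(N) \ L(M) are both empty.
Hence every string is accepted by M iff it is accepted by N, and the two languages coincide.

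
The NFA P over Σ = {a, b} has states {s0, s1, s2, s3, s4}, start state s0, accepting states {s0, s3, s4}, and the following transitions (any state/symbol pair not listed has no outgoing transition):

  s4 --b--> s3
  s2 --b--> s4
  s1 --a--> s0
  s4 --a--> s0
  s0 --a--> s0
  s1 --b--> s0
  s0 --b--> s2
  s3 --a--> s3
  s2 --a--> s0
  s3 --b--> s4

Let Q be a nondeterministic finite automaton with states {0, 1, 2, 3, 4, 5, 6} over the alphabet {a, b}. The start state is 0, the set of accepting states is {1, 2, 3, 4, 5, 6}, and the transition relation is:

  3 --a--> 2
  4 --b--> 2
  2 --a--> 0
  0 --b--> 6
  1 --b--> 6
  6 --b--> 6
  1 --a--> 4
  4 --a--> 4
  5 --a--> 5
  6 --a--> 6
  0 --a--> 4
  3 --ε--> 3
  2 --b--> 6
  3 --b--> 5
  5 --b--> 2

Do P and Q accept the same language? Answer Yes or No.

The empty string ε is accepted by P but rejected by Q.
So L(P) ≠ L(Q).

No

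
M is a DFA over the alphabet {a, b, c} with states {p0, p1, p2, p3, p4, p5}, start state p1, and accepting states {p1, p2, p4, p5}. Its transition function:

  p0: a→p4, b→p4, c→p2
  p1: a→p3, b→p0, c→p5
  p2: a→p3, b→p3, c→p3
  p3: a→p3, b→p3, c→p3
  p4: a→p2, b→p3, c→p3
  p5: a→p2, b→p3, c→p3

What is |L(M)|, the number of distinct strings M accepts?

The useful subgraph on states {p0, p1, p2, p4, p5} is acyclic, so L(M) is finite; the longest accepting path visits 4 useful states, giving maximum string length 3.
Counting accepting paths from p1 by length: 1 of length 0, 1 of length 1, 4 of length 2, 2 of length 3. Total 8.

8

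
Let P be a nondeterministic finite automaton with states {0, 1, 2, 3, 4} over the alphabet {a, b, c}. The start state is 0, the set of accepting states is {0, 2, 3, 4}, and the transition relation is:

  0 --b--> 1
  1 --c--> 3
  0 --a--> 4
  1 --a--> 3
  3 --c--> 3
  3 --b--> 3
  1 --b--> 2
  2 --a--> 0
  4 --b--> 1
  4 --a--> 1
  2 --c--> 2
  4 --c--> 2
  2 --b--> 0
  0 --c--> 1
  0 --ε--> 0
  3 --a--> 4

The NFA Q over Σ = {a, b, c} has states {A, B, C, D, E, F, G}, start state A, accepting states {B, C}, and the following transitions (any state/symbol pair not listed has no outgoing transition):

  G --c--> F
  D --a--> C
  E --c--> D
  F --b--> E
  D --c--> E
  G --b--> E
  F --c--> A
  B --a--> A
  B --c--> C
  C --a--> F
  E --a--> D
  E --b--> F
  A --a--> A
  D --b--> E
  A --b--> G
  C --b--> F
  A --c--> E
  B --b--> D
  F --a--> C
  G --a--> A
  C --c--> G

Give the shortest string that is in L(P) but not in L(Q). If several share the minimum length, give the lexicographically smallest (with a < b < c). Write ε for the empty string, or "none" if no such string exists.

ε

The empty string ε is accepted by P but not by Q.
Since ε is the unique shortest string, it is the required witness.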